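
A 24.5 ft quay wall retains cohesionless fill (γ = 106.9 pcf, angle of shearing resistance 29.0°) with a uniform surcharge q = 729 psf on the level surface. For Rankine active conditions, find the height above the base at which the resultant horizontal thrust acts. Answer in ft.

9.63 ft

K_a = 0.3470.
Triangular part P₁ = ½K_aγH² = 11130 at H/3 = 8.167 ft; rectangular part P₂ = K_a q H = 6197 at H/2 = 12.25 ft.
ȳ = (P₁·8.167 + P₂·12.25)/(P₁+P₂) = 9.627 ft.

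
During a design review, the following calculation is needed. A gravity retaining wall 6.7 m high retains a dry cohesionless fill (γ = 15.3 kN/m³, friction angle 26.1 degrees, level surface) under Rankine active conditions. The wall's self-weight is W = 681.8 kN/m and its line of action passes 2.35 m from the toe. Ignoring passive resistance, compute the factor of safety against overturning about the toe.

5.37

K_a = tan²(45° − 26.1°/2) = 0.3889.
P_a = ½K_aγH² = 0.5×0.3889×15.3×6.7² = 133.6 kN/m, acting at H/3 = 2.233 m above the base.
Overturning moment M_o = P_a × H/3 = 133.6 × 2.233 = 298.3.
Resisting moment M_r = W × 2.35 = 681.8 × 2.35 = 1602.
FS_overturning = M_r/M_o = 1602/298.3 = 5.371.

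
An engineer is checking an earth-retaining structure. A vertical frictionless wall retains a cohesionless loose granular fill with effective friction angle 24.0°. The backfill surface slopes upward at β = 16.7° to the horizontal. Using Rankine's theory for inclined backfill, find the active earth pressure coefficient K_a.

0.515

K_a = cos β · (cos β − √(cos²β − cos²φ)) / (cos β + √(cos²β − cos²φ)).
cos β = 0.9578, cos φ = 0.9135, √(cos²β − cos²φ) = 0.2879.
K_a = 0.9578 × (0.9578 − 0.2879)/(0.9578 + 0.2879) = 0.5152.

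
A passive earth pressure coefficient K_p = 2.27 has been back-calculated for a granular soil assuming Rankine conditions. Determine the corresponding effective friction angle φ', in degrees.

K_p = (1+sin φ)/(1−sin φ) ⇒ sin φ = (K_p − 1)/(K_p + 1) = 0.3884.
φ = arcsin(0.3884) = 22.85°.

22.9°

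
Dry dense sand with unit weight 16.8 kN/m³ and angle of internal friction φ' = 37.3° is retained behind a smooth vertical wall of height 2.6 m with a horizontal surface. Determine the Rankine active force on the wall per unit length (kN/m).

K_a = tan²(45° − φ/2) = 0.2453.
P_a = ½ K_a γ H² = 0.5 × 0.2453 × 16.8 × 2.6² = 13.93 kN/m.

13.9 kN/m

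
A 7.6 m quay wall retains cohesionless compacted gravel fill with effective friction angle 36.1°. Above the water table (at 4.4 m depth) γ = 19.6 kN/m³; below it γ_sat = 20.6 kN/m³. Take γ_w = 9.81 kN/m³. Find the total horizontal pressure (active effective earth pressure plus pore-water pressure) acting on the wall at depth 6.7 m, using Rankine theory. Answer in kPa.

51.3 kPa

K_a = (1 − sin φ)/(1 + sin φ) = 0.2585.
γ' = 20.6 − 9.81 = 10.79 kN/m³.
Effective vertical stress at 6.7 m: σ'_v = 19.6×4.4 + 10.79×2.30 = 111.1 kPa.
σ'_h = K_a σ'_v = 0.2585 × 111.1 = 28.71 kPa; u = γ_w × 2.30 = 22.56 kPa.
Total σ_h = 28.71 + 22.56 = 51.27 kPa.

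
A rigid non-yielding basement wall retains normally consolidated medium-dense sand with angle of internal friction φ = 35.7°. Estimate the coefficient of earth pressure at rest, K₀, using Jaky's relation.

0.416

K₀ = 1 − sin φ' = 1 − sin 35.7° = 0.4165.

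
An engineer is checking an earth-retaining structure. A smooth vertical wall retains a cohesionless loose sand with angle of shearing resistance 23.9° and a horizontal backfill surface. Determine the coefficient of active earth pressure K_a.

K_a = (1 − sin φ)/(1 + sin φ) = (1 − sin 23.9°)/(1 + sin 23.9°) = 0.4233.

0.423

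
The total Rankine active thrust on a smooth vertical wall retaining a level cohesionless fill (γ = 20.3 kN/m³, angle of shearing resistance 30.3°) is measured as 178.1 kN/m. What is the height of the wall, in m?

K_a = 0.3293. P_a = ½ K_a γ H² ⇒ H = √(2P_a/(K_a γ)).
H = √(2×178.1/(0.3293×20.3)) = 7.299 m.

7.30 m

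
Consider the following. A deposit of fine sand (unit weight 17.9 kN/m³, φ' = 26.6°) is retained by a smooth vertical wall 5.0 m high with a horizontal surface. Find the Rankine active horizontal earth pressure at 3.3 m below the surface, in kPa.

22.5 kPa

K_a = (1 − sin φ)/(1 + sin φ) = 0.3814.
σ_h = K_a γ z = 0.3814 × 17.9 × 3.3 = 22.53 kPa.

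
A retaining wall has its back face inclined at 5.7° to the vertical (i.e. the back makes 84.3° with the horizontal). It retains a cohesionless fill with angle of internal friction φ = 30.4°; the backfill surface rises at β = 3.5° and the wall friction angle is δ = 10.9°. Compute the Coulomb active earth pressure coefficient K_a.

0.358

K_a = sin²(α+φ) / [sin²α · sin(α−δ) · (1 + √{sin(φ+δ)sin(φ−β) / (sin(α−δ)sin(α+β))})²].
With α = 84.3°, φ = 30.4°, δ = 10.9°, β = 3.5°: K_a = 0.3582.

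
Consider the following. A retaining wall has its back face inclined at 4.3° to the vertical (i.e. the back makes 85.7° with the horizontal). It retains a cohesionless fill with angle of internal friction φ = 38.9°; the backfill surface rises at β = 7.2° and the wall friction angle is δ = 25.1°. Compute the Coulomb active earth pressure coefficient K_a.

0.259

K_a = sin²(α+φ) / [sin²α · sin(α−δ) · (1 + √{sin(φ+δ)sin(φ−β) / (sin(α−δ)sin(α+β))})²].
With α = 85.7°, φ = 38.9°, δ = 25.1°, β = 7.2°: K_a = 0.2593.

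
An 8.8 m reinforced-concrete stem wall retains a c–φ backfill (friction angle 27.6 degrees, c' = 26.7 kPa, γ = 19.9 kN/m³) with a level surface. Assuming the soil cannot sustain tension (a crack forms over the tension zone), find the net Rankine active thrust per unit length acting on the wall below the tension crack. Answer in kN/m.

K_a = 0.3668; √K_a = 0.6056.
Tension-crack depth z_c = 2c/(γ√K_a) = 2×26.7/(19.9×0.6056) = 4.431 m.
σ_a at base = K_a γ H − 2c√K_a = 0.3668×19.9×8.8 − 2×26.7×0.6056 = 31.89 kPa.
P_a = ½ × 31.89 × (H − z_c) = 0.5×31.89×4.369 = 69.67 kN/m.

69.7 kN/m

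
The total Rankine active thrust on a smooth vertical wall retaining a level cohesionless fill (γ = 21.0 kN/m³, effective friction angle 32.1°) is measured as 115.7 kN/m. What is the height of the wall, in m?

K_a = 0.3060. P_a = ½ K_a γ H² ⇒ H = √(2P_a/(K_a γ)).
H = √(2×115.7/(0.3060×21.0)) = 6.001 m.

6.00 m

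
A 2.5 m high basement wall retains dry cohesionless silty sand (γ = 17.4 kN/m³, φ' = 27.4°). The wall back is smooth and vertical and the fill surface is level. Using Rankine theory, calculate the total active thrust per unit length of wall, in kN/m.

20.1 kN/m

K_a = tan²(45° − φ/2) = 0.3697.
P_a = ½ K_a γ H² = 0.5 × 0.3697 × 17.4 × 2.5² = 20.10 kN/m.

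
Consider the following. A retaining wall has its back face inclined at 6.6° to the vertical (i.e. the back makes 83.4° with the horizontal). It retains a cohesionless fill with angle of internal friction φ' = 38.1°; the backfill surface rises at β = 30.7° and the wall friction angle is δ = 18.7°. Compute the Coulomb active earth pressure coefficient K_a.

0.440

K_a = sin²(α+φ) / [sin²α · sin(α−δ) · (1 + √{sin(φ+δ)sin(φ−β) / (sin(α−δ)sin(α+β))})²].
With α = 83.4°, φ = 38.1°, δ = 18.7°, β = 30.7°: K_a = 0.4397.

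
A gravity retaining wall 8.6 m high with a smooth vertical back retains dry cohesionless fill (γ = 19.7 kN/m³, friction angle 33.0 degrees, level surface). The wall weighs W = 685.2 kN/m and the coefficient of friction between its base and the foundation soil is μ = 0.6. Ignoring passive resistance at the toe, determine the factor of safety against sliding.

K_a = tan²(45° − 33.0°/2) = 0.2948.
P_a = ½K_aγH² = 0.5×0.2948×19.7×8.6² = 214.8 kN/m, acting at H/3 = 2.867 m above the base.
FS_sliding = μW / P_a = 0.6×685.2 / 214.8 = 1.914.

1.91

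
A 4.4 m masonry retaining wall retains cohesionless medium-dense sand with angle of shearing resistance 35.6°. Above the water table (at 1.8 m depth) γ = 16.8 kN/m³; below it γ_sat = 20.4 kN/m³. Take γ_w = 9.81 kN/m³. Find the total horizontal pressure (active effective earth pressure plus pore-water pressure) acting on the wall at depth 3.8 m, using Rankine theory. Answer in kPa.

K_a = (1 − sin φ)/(1 + sin φ) = 0.2641.
γ' = 20.4 − 9.81 = 10.59 kN/m³.
Effective vertical stress at 3.8 m: σ'_v = 16.8×1.8 + 10.59×2.00 = 51.42 kPa.
σ'_h = K_a σ'_v = 0.2641 × 51.42 = 13.58 kPa; u = γ_w × 2.00 = 19.62 kPa.
Total σ_h = 13.58 + 19.62 = 33.20 kPa.

33.2 kPa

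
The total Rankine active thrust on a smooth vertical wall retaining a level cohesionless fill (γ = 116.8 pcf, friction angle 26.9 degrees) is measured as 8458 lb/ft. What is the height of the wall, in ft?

19.6 ft

K_a = 0.3770. P_a = ½ K_a γ H² ⇒ H = √(2P_a/(K_a γ)).
H = √(2×8458/(0.3770×116.8)) = 19.60 ft.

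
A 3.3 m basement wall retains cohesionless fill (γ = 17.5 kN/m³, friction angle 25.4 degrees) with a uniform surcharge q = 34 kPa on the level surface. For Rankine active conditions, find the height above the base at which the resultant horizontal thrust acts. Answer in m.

1.40 m

K_a = 0.3996.
Triangular part P₁ = ½K_aγH² = 38.08 at H/3 = 1.100 m; rectangular part P₂ = K_a q H = 44.84 at H/2 = 1.650 m.
ȳ = (P₁·1.100 + P₂·1.650)/(P₁+P₂) = 1.397 m.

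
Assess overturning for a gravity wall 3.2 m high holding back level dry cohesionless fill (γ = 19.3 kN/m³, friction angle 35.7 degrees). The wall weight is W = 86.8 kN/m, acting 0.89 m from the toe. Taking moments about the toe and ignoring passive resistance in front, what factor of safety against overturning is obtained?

2.79

K_a = tan²(45° − 35.7°/2) = 0.2630.
P_a = ½K_aγH² = 0.5×0.2630×19.3×3.2² = 25.99 kN/m, acting at H/3 = 1.067 m above the base.
Overturning moment M_o = P_a × H/3 = 25.99 × 1.067 = 27.72.
Resisting moment M_r = W × 0.89 = 86.8 × 0.89 = 77.25.
FS_overturning = M_r/M_o = 77.25/27.72 = 2.787.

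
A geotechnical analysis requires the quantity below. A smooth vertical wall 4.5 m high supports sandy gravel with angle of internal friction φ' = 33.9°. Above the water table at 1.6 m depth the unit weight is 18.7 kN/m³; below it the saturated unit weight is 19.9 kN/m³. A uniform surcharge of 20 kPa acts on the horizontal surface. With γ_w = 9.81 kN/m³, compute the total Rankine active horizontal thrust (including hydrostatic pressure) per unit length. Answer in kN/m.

110 kN/m

K_a = tan²(45° − φ/2) = 0.2839.
γ' = 19.9 − 9.81 = 10.09 kN/m³. h₂ = H − d_w = 2.9 m.
σ'_h: at surface K_a·q = 5.678; at WT K_a(q+γd_w) = 14.17; at base K_a(q+γd_w+γ'h₂) = 22.48 kPa.
P₁ = ½(5.678+14.17)×1.6 = 15.88; P₂ = ½(14.17+22.48)×2.9 = 53.15; P_w = ½γ_w h₂² = 41.25.
Total = 15.88+53.15+41.25 = 110.3 kN/m.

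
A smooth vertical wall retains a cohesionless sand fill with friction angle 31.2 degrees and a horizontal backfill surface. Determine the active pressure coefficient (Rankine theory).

K_a = (1 − sin φ)/(1 + sin φ) = (1 − sin 31.2°)/(1 + sin 31.2°) = 0.3175.

0.317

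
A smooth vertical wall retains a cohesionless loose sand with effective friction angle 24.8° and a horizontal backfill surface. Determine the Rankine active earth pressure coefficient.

0.409

K_a = (1 − sin φ)/(1 + sin φ) = (1 − sin 24.8°)/(1 + sin 24.8°) = 0.4090.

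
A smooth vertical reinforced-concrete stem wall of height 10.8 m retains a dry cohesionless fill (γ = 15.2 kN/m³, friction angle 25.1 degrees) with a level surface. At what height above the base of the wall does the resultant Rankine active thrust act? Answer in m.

K_a = 0.4043.
The pressure distribution is triangular, so the resultant acts at H/3 above the base = 10.8/3 = 3.600 m.

3.60 m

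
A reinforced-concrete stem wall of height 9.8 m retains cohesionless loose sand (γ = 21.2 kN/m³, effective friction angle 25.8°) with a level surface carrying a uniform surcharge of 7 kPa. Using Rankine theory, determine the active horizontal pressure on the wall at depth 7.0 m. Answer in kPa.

K_a = (1 − sin φ)/(1 + sin φ) = 0.3935.
σ_v = γz + q = 21.2 × 7.0 + 7 = 155.4 kPa.
σ_h = K_a σ_v = 0.3935 × 155.4 = 61.15 kPa.

61.2 kPa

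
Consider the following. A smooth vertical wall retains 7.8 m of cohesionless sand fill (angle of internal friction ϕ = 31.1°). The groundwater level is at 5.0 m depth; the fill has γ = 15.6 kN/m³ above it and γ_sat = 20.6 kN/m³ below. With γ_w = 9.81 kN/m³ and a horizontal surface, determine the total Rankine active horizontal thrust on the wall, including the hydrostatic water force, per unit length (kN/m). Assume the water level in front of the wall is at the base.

K_a = tan²(45° − φ/2) = 0.3188.
γ' = 20.6 − 9.81 = 10.79 kN/m³. Depth below WT = 2.8 m.
σ'_h at WT = K_a γ d_w = 24.87 kPa; at base = 24.87 + K_a γ' × 2.8 = 34.50 kPa.
P₁ (0–5.0 m) = ½×24.87×5.0 = 62.17. P₂ (5.0–7.8 m) = ½(24.87+34.50)×2.8 = 83.11.
P_w = ½ γ_w h₂² = 0.5×9.81×2.8² = 38.46. Total = 62.17+83.11+38.46 = 183.7 kN/m.

184 kN/m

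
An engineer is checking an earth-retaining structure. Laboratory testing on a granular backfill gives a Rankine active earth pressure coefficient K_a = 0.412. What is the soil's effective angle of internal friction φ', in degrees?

K_a = tan²(45° − φ/2) ⇒ 45° − φ/2 = arctan(√0.412) = 32.70°.
φ = 2(45° − 32.70°) = 24.61°.

24.6°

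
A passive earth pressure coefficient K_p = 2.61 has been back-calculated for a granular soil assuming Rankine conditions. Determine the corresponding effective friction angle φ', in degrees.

K_p = (1+sin φ)/(1−sin φ) ⇒ sin φ = (K_p − 1)/(K_p + 1) = 0.4460.
φ = arcsin(0.4460) = 26.49°.

26.5°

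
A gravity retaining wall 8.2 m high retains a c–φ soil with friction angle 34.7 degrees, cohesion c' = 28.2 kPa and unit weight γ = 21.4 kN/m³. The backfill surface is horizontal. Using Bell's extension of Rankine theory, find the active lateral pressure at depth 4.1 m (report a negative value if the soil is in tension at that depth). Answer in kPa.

K_a = (1 − sin φ)/(1 + sin φ) = 0.2745.
σ_a = K_a γ z − 2c√K_a = 0.2745×21.4×4.1 − 2×28.2×0.5239 = -5.466 kPa.

-5.47 kPa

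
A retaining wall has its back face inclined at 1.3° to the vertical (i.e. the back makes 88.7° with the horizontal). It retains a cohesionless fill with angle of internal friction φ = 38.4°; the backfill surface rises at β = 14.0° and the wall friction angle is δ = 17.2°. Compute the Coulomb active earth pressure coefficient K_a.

0.260

K_a = sin²(α+φ) / [sin²α · sin(α−δ) · (1 + √{sin(φ+δ)sin(φ−β) / (sin(α−δ)sin(α+β))})²].
With α = 88.7°, φ = 38.4°, δ = 17.2°, β = 14.0°: K_a = 0.2599.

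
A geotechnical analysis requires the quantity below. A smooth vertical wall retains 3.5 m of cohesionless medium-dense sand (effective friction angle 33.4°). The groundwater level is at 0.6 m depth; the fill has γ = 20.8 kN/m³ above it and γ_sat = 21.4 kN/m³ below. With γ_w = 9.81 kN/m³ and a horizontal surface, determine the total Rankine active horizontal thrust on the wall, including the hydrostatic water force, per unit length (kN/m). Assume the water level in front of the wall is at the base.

K_a = tan²(45° − φ/2) = 0.2899.
γ' = 21.4 − 9.81 = 11.59 kN/m³. Depth below WT = 2.9 m.
σ'_h at WT = K_a γ d_w = 3.618 kPa; at base = 3.618 + K_a γ' × 2.9 = 13.36 kPa.
P₁ (0–0.6 m) = ½×3.618×0.6 = 1.085. P₂ (0.6–3.5 m) = ½(3.618+13.36)×2.9 = 24.62.
P_w = ½ γ_w h₂² = 0.5×9.81×2.9² = 41.25. Total = 1.085+24.62+41.25 = 66.96 kN/m.

67.0 kN/m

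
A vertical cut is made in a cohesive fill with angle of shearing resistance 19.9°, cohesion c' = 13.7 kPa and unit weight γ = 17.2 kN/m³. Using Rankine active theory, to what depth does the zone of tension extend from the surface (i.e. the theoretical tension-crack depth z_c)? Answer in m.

K_a = tan²(45° − 19.9°/2) = 0.4921; √K_a = 0.7015.
The active pressure is zero where K_a γ z = 2c√K_a, so z_c = 2c/(γ√K_a) = 2×13.7/(17.2×0.7015) = 2.271 m.

2.27 m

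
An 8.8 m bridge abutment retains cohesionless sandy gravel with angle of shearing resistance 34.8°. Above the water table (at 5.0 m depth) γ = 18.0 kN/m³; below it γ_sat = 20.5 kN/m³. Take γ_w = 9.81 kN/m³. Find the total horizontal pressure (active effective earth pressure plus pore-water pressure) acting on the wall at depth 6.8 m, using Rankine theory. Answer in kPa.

47.5 kPa

K_a = (1 − sin φ)/(1 + sin φ) = 0.2733.
γ' = 20.5 − 9.81 = 10.69 kN/m³.
Effective vertical stress at 6.8 m: σ'_v = 18.0×5.0 + 10.69×1.80 = 109.2 kPa.
σ'_h = K_a σ'_v = 0.2733 × 109.2 = 29.86 kPa; u = γ_w × 1.80 = 17.66 kPa.
Total σ_h = 29.86 + 17.66 = 47.51 kPa.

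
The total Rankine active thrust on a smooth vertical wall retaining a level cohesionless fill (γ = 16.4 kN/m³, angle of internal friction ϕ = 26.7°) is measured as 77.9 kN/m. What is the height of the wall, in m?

K_a = 0.3800. P_a = ½ K_a γ H² ⇒ H = √(2P_a/(K_a γ)).
H = √(2×77.9/(0.3800×16.4)) = 5.000 m.

5.00 m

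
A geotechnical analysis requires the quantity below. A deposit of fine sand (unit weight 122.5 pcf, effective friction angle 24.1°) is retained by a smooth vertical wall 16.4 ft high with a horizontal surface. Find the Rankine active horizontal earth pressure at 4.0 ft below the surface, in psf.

K_a = (1 − sin φ)/(1 + sin φ) = 0.4201.
σ_h = K_a γ z = 0.4201 × 122.5 × 4.0 = 205.9 psf.

206 psf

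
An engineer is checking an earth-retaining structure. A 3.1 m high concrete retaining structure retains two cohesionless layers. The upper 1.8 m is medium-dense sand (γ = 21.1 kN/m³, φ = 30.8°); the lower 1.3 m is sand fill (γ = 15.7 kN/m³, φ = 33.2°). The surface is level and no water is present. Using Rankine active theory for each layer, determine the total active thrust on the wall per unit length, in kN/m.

29.3 kN/m

K_a1 = tan²(45°−30.8°/2) = 0.3227; K_a2 = tan²(45°−33.2°/2) = 0.2924.
Layer 1: σ at base = K_a1 γ₁ h₁ = 12.26 kPa; P₁ = ½×12.26×1.8 = 11.03.
Layer 2: σ_v at top = γ₁h₁ = 37.98; σ_h top = K_a2×37.98 = 11.10; σ_h base = K_a2×(37.98+15.7×1.3) = 17.07.
P₂ = ½(11.10+17.07)×1.3 = 18.31. Total P_a = 11.03+18.31 = 29.34 kN/m.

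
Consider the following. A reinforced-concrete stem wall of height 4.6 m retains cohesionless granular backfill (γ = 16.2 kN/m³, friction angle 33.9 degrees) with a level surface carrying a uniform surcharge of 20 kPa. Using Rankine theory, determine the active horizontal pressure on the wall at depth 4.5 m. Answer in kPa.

26.4 kPa

K_a = (1 − sin φ)/(1 + sin φ) = 0.2839.
σ_v = γz + q = 16.2 × 4.5 + 20 = 92.90 kPa.
σ_h = K_a σ_v = 0.2839 × 92.90 = 26.37 kPa.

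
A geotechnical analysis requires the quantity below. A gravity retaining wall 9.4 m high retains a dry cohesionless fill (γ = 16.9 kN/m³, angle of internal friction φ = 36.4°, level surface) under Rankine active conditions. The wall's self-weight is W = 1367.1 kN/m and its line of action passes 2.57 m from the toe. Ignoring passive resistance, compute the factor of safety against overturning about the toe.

5.89

K_a = tan²(45° − 36.4°/2) = 0.2552.
P_a = ½K_aγH² = 0.5×0.2552×16.9×9.4² = 190.5 kN/m, acting at H/3 = 3.133 m above the base.
Overturning moment M_o = P_a × H/3 = 190.5 × 3.133 = 596.9.
Resisting moment M_r = W × 2.57 = 1367.1 × 2.57 = 3513.
FS_overturning = M_r/M_o = 3513/596.9 = 5.886.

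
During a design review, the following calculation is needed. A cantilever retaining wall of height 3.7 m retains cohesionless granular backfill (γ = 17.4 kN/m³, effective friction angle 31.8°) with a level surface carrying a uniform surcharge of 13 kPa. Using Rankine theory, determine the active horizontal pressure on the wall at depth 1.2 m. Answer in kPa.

K_a = (1 − sin φ)/(1 + sin φ) = 0.3098.
σ_v = γz + q = 17.4 × 1.2 + 13 = 33.88 kPa.
σ_h = K_a σ_v = 0.3098 × 33.88 = 10.50 kPa.

10.5 kPa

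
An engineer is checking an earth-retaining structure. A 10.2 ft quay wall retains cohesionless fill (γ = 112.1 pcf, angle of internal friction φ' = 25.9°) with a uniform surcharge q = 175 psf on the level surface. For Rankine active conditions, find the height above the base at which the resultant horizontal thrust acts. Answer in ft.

3.80 ft

K_a = 0.3920.
Triangular part P₁ = ½K_aγH² = 2286 at H/3 = 3.400 ft; rectangular part P₂ = K_a q H = 699.7 at H/2 = 5.100 ft.
ȳ = (P₁·3.400 + P₂·5.100)/(P₁+P₂) = 3.798 ft.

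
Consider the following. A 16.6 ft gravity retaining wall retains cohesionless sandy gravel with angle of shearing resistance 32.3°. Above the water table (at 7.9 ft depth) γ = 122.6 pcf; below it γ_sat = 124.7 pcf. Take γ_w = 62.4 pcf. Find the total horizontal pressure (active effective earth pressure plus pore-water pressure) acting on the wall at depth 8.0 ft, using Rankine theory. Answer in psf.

302 psf

K_a = (1 − sin φ)/(1 + sin φ) = 0.3035.
γ' = 124.7 − 62.4 = 62.30 pcf.
Effective vertical stress at 8.0 ft: σ'_v = 122.6×7.9 + 62.30×0.1000 = 974.8 psf.
σ'_h = K_a σ'_v = 0.3035 × 974.8 = 295.8 psf; u = γ_w × 0.1000 = 6.240 psf.
Total σ_h = 295.8 + 6.240 = 302.1 psf.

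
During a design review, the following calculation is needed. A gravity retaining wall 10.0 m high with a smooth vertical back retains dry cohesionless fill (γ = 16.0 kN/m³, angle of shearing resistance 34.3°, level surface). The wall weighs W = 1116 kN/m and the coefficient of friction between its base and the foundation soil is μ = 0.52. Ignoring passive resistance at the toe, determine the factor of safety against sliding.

K_a = tan²(45° − 34.3°/2) = 0.2792.
P_a = ½K_aγH² = 0.5×0.2792×16.0×10.0² = 223.3 kN/m, acting at H/3 = 3.333 m above the base.
FS_sliding = μW / P_a = 0.52×1116 / 223.3 = 2.599.

2.60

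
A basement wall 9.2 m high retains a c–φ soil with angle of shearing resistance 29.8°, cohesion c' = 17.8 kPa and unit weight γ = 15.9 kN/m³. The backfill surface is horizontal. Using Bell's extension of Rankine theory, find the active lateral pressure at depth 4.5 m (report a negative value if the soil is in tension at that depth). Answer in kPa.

K_a = (1 − sin φ)/(1 + sin φ) = 0.3360.
σ_a = K_a γ z − 2c√K_a = 0.3360×15.9×4.5 − 2×17.8×0.5797 = 3.406 kPa.

3.41 kPa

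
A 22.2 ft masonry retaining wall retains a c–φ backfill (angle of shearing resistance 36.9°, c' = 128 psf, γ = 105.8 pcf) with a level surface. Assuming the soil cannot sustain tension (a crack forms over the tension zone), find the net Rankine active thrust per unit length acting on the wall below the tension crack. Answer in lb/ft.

K_a = 0.2497; √K_a = 0.4997.
Tension-crack depth z_c = 2c/(γ√K_a) = 2×128/(105.8×0.4997) = 4.842 ft.
σ_a at base = K_a γ H − 2c√K_a = 0.2497×105.8×22.2 − 2×128×0.4997 = 458.5 psf.
P_a = ½ × 458.5 × (H − z_c) = 0.5×458.5×17.36 = 3979 lb/ft.

3980 lb/ft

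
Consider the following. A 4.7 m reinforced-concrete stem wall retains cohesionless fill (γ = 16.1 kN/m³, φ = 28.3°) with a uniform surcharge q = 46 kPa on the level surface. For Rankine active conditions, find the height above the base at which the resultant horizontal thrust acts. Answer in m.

2.00 m

K_a = 0.3568.
Triangular part P₁ = ½K_aγH² = 63.44 at H/3 = 1.567 m; rectangular part P₂ = K_a q H = 77.13 at H/2 = 2.350 m.
ȳ = (P₁·1.567 + P₂·2.350)/(P₁+P₂) = 1.996 m.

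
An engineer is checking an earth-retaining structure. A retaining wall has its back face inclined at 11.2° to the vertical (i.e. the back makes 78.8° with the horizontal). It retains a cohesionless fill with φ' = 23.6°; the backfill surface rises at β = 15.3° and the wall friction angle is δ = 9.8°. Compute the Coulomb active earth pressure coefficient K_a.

0.636

K_a = sin²(α+φ) / [sin²α · sin(α−δ) · (1 + √{sin(φ+δ)sin(φ−β) / (sin(α−δ)sin(α+β))})²].
With α = 78.8°, φ = 23.6°, δ = 9.8°, β = 15.3°: K_a = 0.6360.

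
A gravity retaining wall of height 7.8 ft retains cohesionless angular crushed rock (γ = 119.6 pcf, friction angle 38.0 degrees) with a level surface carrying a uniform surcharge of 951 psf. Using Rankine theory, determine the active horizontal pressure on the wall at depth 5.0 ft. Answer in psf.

K_a = (1 − sin φ)/(1 + sin φ) = 0.2379.
σ_v = γz + q = 119.6 × 5.0 + 951 = 1549 psf.
σ_h = K_a σ_v = 0.2379 × 1549 = 368.5 psf.

368 psf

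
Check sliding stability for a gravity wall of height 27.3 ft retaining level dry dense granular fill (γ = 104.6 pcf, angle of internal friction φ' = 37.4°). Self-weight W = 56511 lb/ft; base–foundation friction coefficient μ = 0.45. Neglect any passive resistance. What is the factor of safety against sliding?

K_a = tan²(45° − 37.4°/2) = 0.2443.
P_a = ½K_aγH² = 0.5×0.2443×104.6×27.3² = 9521 lb/ft, acting at H/3 = 9.100 ft above the base.
FS_sliding = μW / P_a = 0.45×56511 / 9521 = 2.671.

2.67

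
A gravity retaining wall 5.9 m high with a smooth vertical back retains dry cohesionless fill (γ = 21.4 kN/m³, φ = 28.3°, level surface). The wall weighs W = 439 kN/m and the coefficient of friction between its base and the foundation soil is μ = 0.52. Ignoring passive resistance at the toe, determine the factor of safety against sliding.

1.72

K_a = tan²(45° − 28.3°/2) = 0.3568.
P_a = ½K_aγH² = 0.5×0.3568×21.4×5.9² = 132.9 kN/m, acting at H/3 = 1.967 m above the base.
FS_sliding = μW / P_a = 0.52×439 / 132.9 = 1.718.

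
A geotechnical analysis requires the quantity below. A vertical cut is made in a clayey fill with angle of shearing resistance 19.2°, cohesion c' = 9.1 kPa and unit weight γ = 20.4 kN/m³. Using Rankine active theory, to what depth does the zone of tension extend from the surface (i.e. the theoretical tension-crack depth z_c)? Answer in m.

K_a = tan²(45° − 19.2°/2) = 0.5050; √K_a = 0.7107.
The active pressure is zero where K_a γ z = 2c√K_a, so z_c = 2c/(γ√K_a) = 2×9.1/(20.4×0.7107) = 1.255 m.

1.26 m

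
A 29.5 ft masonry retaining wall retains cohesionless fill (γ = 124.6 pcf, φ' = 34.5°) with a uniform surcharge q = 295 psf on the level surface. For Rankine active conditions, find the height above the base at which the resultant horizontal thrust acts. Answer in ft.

K_a = 0.2768.
Triangular part P₁ = ½K_aγH² = 15010 at H/3 = 9.833 ft; rectangular part P₂ = K_a q H = 2409 at H/2 = 14.75 ft.
ȳ = (P₁·9.833 + P₂·14.75)/(P₁+P₂) = 10.51 ft.

10.5 ft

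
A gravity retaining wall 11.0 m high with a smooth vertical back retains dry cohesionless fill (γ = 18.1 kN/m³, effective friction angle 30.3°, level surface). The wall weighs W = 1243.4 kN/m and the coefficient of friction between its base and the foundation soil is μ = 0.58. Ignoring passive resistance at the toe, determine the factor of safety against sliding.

2.00

K_a = tan²(45° − 30.3°/2) = 0.3293.
P_a = ½K_aγH² = 0.5×0.3293×18.1×11.0² = 360.6 kN/m, acting at H/3 = 3.667 m above the base.
FS_sliding = μW / P_a = 0.58×1243.4 / 360.6 = 2.000.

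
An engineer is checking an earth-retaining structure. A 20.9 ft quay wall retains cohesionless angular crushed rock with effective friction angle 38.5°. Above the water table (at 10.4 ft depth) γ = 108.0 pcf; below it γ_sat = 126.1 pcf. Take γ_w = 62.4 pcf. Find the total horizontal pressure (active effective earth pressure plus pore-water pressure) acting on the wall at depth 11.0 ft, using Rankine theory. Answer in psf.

K_a = (1 − sin φ)/(1 + sin φ) = 0.2327.
γ' = 126.1 − 62.4 = 63.70 pcf.
Effective vertical stress at 11.0 ft: σ'_v = 108.0×10.4 + 63.70×0.600 = 1161 psf.
σ'_h = K_a σ'_v = 0.2327 × 1161 = 270.2 psf; u = γ_w × 0.600 = 37.44 psf.
Total σ_h = 270.2 + 37.44 = 307.6 psf.

308 psf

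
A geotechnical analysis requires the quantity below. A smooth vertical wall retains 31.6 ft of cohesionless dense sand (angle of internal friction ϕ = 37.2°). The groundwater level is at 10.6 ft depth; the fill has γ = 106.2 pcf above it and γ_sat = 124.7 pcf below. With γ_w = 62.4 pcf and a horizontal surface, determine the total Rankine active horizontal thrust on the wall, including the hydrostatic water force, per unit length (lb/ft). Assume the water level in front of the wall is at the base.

K_a = tan²(45° − φ/2) = 0.2464.
γ' = 124.7 − 62.4 = 62.30 pcf. Depth below WT = 21.0 ft.
σ'_h at WT = K_a γ d_w = 277.4 psf; at base = 277.4 + K_a γ' × 21.0 = 599.8 psf.
P₁ (0–10.6 ft) = ½×277.4×10.6 = 1470. P₂ (10.6–31.6 ft) = ½(277.4+599.8)×21.0 = 9210.
P_w = ½ γ_w h₂² = 0.5×62.4×21.0² = 13760. Total = 1470+9210+13760 = 24440 lb/ft.

24400 lb/ft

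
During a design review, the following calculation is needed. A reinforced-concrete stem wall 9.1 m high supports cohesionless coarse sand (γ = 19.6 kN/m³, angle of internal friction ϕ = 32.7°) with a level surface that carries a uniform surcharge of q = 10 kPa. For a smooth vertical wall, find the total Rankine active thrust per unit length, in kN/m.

K_a = tan²(45° − φ/2) = 0.2985.
Soil triangle: ½ K_a γ H² = 0.5×0.2985×19.6×9.1² = 242.2 kN/m.
Surcharge rectangle: K_a q H = 0.2985×10×9.1 = 27.16 kN/m.
Total = 242.2 + 27.16 = 269.4 kN/m.

269 kN/m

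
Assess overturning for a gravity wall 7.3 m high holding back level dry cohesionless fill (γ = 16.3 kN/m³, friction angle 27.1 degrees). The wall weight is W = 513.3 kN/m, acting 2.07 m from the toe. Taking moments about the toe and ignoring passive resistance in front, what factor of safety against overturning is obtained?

K_a = tan²(45° − 27.1°/2) = 0.3741.
P_a = ½K_aγH² = 0.5×0.3741×16.3×7.3² = 162.5 kN/m, acting at H/3 = 2.433 m above the base.
Overturning moment M_o = P_a × H/3 = 162.5 × 2.433 = 395.3.
Resisting moment M_r = W × 2.07 = 513.3 × 2.07 = 1063.
FS_overturning = M_r/M_o = 1063/395.3 = 2.688.

2.69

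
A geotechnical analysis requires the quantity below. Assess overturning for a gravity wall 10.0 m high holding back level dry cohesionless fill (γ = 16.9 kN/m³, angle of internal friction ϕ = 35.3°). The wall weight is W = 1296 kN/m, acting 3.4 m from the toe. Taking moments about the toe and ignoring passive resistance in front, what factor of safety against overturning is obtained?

K_a = tan²(45° − 35.3°/2) = 0.2675.
P_a = ½K_aγH² = 0.5×0.2675×16.9×10.0² = 226.1 kN/m, acting at H/3 = 3.333 m above the base.
Overturning moment M_o = P_a × H/3 = 226.1 × 3.333 = 753.6.
Resisting moment M_r = W × 3.4 = 1296 × 3.4 = 4406.
FS_overturning = M_r/M_o = 4406/753.6 = 5.847.

5.85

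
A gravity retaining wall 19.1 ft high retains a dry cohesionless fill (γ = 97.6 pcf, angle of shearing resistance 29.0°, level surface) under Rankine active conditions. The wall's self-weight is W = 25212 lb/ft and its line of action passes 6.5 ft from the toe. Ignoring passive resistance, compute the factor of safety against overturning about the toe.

4.17

K_a = tan²(45° − 29.0°/2) = 0.3470.
P_a = ½K_aγH² = 0.5×0.3470×97.6×19.1² = 6177 lb/ft, acting at H/3 = 6.367 ft above the base.
Overturning moment M_o = P_a × H/3 = 6177 × 6.367 = 39330.
Resisting moment M_r = W × 6.5 = 25212 × 6.5 = 163900.
FS_overturning = M_r/M_o = 163900/39330 = 4.167.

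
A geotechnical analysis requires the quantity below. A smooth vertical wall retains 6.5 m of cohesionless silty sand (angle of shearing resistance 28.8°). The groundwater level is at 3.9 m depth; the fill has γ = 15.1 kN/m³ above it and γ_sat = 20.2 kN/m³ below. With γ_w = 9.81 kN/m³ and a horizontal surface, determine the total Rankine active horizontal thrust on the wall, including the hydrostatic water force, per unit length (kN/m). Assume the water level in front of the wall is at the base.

139 kN/m

K_a = tan²(45° − φ/2) = 0.3498.
γ' = 20.2 − 9.81 = 10.39 kN/m³. Depth below WT = 2.6 m.
σ'_h at WT = K_a γ d_w = 20.60 kPa; at base = 20.60 + K_a γ' × 2.6 = 30.05 kPa.
P₁ (0–3.9 m) = ½×20.60×3.9 = 40.16. P₂ (3.9–6.5 m) = ½(20.60+30.05)×2.6 = 65.83.
P_w = ½ γ_w h₂² = 0.5×9.81×2.6² = 33.16. Total = 40.16+65.83+33.16 = 139.2 kN/m.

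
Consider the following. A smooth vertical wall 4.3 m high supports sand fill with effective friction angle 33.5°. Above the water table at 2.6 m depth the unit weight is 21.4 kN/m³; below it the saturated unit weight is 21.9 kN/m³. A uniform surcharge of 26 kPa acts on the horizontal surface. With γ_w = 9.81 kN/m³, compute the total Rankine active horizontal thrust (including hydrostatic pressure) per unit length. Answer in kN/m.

K_a = tan²(45° − φ/2) = 0.2887.
γ' = 21.9 − 9.81 = 12.09 kN/m³. h₂ = H − d_w = 1.7 m.
σ'_h: at surface K_a·q = 7.507; at WT K_a(q+γd_w) = 23.57; at base K_a(q+γd_w+γ'h₂) = 29.50 kPa.
P₁ = ½(7.507+23.57)×2.6 = 40.40; P₂ = ½(23.57+29.50)×1.7 = 45.11; P_w = ½γ_w h₂² = 14.18.
Total = 40.40+45.11+14.18 = 99.69 kN/m.

99.7 kN/m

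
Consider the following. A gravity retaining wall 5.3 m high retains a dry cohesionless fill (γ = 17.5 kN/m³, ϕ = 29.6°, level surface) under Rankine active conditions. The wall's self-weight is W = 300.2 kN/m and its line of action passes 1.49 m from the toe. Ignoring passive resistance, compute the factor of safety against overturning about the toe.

3.04

K_a = tan²(45° − 29.6°/2) = 0.3387.
P_a = ½K_aγH² = 0.5×0.3387×17.5×5.3² = 83.26 kN/m, acting at H/3 = 1.767 m above the base.
Overturning moment M_o = P_a × H/3 = 83.26 × 1.767 = 147.1.
Resisting moment M_r = W × 1.49 = 300.2 × 1.49 = 447.3.
FS_overturning = M_r/M_o = 447.3/147.1 = 3.041.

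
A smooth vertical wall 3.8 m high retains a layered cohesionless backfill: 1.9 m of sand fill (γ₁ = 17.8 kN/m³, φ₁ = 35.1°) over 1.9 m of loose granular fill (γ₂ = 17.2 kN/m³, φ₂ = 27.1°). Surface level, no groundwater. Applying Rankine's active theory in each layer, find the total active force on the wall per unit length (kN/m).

44.3 kN/m

K_a1 = tan²(45°−35.1°/2) = 0.2698; K_a2 = tan²(45°−27.1°/2) = 0.3741.
Layer 1: σ at base = K_a1 γ₁ h₁ = 9.126 kPa; P₁ = ½×9.126×1.9 = 8.670.
Layer 2: σ_v at top = γ₁h₁ = 33.82; σ_h top = K_a2×33.82 = 12.65; σ_h base = K_a2×(33.82+17.2×1.9) = 24.87.
P₂ = ½(12.65+24.87)×1.9 = 35.65. Total P_a = 8.670+35.65 = 44.32 kN/m.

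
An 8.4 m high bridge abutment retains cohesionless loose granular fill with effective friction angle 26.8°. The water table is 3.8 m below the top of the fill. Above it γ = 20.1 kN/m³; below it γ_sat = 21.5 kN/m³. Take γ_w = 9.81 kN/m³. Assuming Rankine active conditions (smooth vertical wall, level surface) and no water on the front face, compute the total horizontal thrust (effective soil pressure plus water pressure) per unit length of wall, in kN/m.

339 kN/m

K_a = tan²(45° − φ/2) = 0.3785.
γ' = 21.5 − 9.81 = 11.69 kN/m³. Depth below WT = 4.6 m.
σ'_h at WT = K_a γ d_w = 28.91 kPa; at base = 28.91 + K_a γ' × 4.6 = 49.26 kPa.
P₁ (0–3.8 m) = ½×28.91×3.8 = 54.93. P₂ (3.8–8.4 m) = ½(28.91+49.26)×4.6 = 179.8.
P_w = ½ γ_w h₂² = 0.5×9.81×4.6² = 103.8. Total = 54.93+179.8+103.8 = 338.5 kN/m.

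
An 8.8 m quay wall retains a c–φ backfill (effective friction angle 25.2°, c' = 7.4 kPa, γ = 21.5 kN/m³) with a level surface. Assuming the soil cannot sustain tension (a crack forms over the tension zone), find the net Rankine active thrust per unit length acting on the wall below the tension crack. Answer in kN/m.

258 kN/m

K_a = 0.4027; √K_a = 0.6346.
Tension-crack depth z_c = 2c/(γ√K_a) = 2×7.4/(21.5×0.6346) = 1.085 m.
σ_a at base = K_a γ H − 2c√K_a = 0.4027×21.5×8.8 − 2×7.4×0.6346 = 66.81 kPa.
P_a = ½ × 66.81 × (H − z_c) = 0.5×66.81×7.715 = 257.7 kN/m.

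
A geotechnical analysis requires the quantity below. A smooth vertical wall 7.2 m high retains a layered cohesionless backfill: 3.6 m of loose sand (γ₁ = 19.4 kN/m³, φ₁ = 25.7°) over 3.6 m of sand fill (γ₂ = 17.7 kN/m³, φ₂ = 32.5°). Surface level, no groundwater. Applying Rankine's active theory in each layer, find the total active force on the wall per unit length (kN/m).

160 kN/m

K_a1 = tan²(45°−25.7°/2) = 0.3950; K_a2 = tan²(45°−32.5°/2) = 0.3010.
Layer 1: σ at base = K_a1 γ₁ h₁ = 27.59 kPa; P₁ = ½×27.59×3.6 = 49.66.
Layer 2: σ_v at top = γ₁h₁ = 69.84; σ_h top = K_a2×69.84 = 21.02; σ_h base = K_a2×(69.84+17.7×3.6) = 40.20.
P₂ = ½(21.02+40.20)×3.6 = 110.2. Total P_a = 49.66+110.2 = 159.9 kN/m.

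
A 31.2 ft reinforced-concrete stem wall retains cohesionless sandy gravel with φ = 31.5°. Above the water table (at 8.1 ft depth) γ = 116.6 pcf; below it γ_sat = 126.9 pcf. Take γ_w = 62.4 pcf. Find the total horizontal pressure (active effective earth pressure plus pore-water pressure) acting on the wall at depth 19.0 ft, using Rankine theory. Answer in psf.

K_a = (1 − sin φ)/(1 + sin φ) = 0.3136.
γ' = 126.9 − 62.4 = 64.50 pcf.
Effective vertical stress at 19.0 ft: σ'_v = 116.6×8.1 + 64.50×10.9 = 1648 psf.
σ'_h = K_a σ'_v = 0.3136 × 1648 = 516.7 psf; u = γ_w × 10.9 = 680.2 psf.
Total σ_h = 516.7 + 680.2 = 1197 psf.

1200 psf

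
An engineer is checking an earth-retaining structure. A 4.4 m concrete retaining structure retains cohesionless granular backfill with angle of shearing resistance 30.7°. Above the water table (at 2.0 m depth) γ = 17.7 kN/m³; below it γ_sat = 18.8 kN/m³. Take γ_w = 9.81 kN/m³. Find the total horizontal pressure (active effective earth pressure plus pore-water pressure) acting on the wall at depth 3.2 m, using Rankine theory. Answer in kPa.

K_a = (1 − sin φ)/(1 + sin φ) = 0.3240.
γ' = 18.8 − 9.81 = 8.990 kN/m³.
Effective vertical stress at 3.2 m: σ'_v = 17.7×2.0 + 8.990×1.20 = 46.19 kPa.
σ'_h = K_a σ'_v = 0.3240 × 46.19 = 14.97 kPa; u = γ_w × 1.20 = 11.77 kPa.
Total σ_h = 14.97 + 11.77 = 26.74 kPa.

26.7 kPa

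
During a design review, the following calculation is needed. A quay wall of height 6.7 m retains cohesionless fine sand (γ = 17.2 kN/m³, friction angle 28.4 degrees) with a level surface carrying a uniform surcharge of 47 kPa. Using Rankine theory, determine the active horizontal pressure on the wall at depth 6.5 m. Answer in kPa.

56.4 kPa

K_a = (1 − sin φ)/(1 + sin φ) = 0.3554.
σ_v = γz + q = 17.2 × 6.5 + 47 = 158.8 kPa.
σ_h = K_a σ_v = 0.3554 × 158.8 = 56.43 kPa.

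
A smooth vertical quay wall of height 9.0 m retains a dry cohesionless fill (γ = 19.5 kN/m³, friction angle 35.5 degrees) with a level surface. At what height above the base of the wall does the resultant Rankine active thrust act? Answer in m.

3.00 m

K_a = 0.2653.
The pressure distribution is triangular, so the resultant acts at H/3 above the base = 9.0/3 = 3.000 m.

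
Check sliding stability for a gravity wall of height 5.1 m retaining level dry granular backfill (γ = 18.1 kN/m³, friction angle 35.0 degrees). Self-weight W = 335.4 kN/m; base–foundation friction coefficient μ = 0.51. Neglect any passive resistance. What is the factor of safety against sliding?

K_a = tan²(45° − 35.0°/2) = 0.2710.
P_a = ½K_aγH² = 0.5×0.2710×18.1×5.1² = 63.79 kN/m, acting at H/3 = 1.700 m above the base.
FS_sliding = μW / P_a = 0.51×335.4 / 63.79 = 2.682.

2.68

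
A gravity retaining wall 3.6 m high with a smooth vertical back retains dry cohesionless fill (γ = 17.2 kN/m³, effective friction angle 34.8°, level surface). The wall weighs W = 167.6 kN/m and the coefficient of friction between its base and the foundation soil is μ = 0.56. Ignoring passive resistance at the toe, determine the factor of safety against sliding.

3.08

K_a = tan²(45° − 34.8°/2) = 0.2733.
P_a = ½K_aγH² = 0.5×0.2733×17.2×3.6² = 30.46 kN/m, acting at H/3 = 1.200 m above the base.
FS_sliding = μW / P_a = 0.56×167.6 / 30.46 = 3.081.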